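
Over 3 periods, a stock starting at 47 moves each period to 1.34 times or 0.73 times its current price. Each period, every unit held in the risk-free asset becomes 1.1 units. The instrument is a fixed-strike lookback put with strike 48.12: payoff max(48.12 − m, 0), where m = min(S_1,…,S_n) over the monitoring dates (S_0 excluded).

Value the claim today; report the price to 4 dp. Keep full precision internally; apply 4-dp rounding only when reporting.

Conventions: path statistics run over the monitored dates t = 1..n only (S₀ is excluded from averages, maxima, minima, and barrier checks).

price = 6.7820

Set p* = 0.6066 (from d < R < u); the path-dependent value is the discounted p*-expectation over all price paths.
Enumerate all 2^3 = 8 price paths (U = up ×1.34, D = down ×0.73); each path with k up-moves has probability p*^k·(1−p*)^(3−k).
DDD: m=18.2838, payoff=29.8362, prob=0.060904
UDD: m=33.5620, payoff=14.5580, prob=0.093893
DUD: m=33.5620, payoff=14.5580, prob=0.093893
UUD: m=61.6070, payoff=0.0000, prob=0.144752
DDU: m=25.0463, payoff=23.0737, prob=0.093893
UDU: m=45.9754, payoff=2.1446, prob=0.144752
DUU: m=34.3100, payoff=13.8100, prob=0.144752
UUU: m=62.9800, payoff=0.0000, prob=0.223160
Price = Σ prob·payoff / R^3 = 9.026857 / 1.331000 = 6.7820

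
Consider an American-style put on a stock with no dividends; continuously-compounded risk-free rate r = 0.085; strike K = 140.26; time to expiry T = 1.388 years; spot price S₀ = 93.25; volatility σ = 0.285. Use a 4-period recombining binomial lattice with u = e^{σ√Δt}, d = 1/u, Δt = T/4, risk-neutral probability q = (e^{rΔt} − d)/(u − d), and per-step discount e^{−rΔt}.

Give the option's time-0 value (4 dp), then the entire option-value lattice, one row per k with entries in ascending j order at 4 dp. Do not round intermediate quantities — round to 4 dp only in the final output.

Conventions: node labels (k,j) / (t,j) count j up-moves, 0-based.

price = 47.0100
tree:
47.0100
61.4216 29.9639
73.6059 47.0100 15.4730
83.9072 61.4216 29.9639 4.3125
92.6164 73.6059 47.0100 9.8019 0.0000

Δt=0.34700, u=1.18280, d=0.84545, q=0.54686, disc=e^(-rΔt)=0.97094
k=4 terminal: V=max(K-S,0) → 92.6164 73.6059 47.0100 9.8019 0.0000
k=3: j=0 S=56.3528 intr=83.9072 cont=79.8307 V=83.9072[EX]; j=1 S=78.8384 intr=61.4216 cont=57.3451 V=61.4216[EX]; j=2 S=110.2961 intr=29.9639 cont=25.8874 V=29.9639[EX]; j=3 S=154.3058 intr=0.0000 cont=4.3125 V=4.3125[hold]
k=2: j=0 S=66.6541 intr=73.6059 cont=69.5294 V=73.6059[EX]; j=1 S=93.2500 intr=47.0100 cont=42.9334 V=47.0100[EX]; j=2 S=130.4581 intr=9.8019 cont=15.4730 V=15.4730[hold]
k=1: j=0 S=78.8384 intr=61.4216 cont=57.3451 V=61.4216[EX]; j=1 S=110.2961 intr=29.9639 cont=28.8986 V=29.9639[EX]
k=0: j=0 S=93.2500 intr=47.0100 cont=42.9334 V=47.0100[EX]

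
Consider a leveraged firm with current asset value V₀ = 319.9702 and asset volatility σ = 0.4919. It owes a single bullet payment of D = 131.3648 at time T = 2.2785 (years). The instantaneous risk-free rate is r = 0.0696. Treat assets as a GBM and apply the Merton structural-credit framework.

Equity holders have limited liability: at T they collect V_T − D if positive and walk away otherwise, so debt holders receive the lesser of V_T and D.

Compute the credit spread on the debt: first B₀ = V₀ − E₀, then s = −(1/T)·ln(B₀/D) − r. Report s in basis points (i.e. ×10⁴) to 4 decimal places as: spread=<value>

Apply the equity-as-call identities (strike 131.3648, horizon 2.2785 years):
d₁ = [ln(V₀/D) + (r + σ²/2)T] / (σ√T)
   = [ln(319.9702/131.3648) + (0.0696 + 0.5·0.4919²)·2.2785] / (0.4919·√2.2785)
   = [0.890250 + 0.434243] / 0.742508 = 1.783808
d₂ = d₁ − σ√T = 1.783808 − 0.742508 = 1.041300
N(d₁) = 0.962773,  N(d₂) = 0.851132,  e^(−rT) = 0.853352
E₀ = V₀·N(d₁) − D·e^(−rT)·N(d₂)
   = 319.9702·0.962773 − 131.3648·0.853352·0.851132 = 212.646350
B₀ = V₀ − E₀ = 319.9702 − 212.646350 = 107.323850
spread = −(1/T)·ln(B₀/D) − r = −(1/2.2785)·ln(107.323850/131.3648) − 0.0696 = 0.01911068
in basis points: 0.01911068 × 10⁴ = 191.1068 bp

spread=191.1068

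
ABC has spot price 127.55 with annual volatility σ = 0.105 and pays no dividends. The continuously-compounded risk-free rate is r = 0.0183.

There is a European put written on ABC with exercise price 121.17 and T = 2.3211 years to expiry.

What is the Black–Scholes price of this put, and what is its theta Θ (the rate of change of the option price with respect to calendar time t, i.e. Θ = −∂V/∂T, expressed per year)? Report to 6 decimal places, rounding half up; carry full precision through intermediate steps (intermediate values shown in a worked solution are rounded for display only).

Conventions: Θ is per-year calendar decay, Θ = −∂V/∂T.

σ√T = 0.105·√2.3211 = 0.159969
d₁ = (ln(S/K) + (r+σ²/2)T) / (σ√T) = (ln(127.55/121.17) + (0.0183+0.105²/2)·2.3211) / 0.159969 = (0.051314 + 0.055271) / 0.159969 = 0.666285
d₂ = d₁ − σ√T = 0.666285 − 0.159969 = 0.506316
e^{−rT} = 0.958413
N(−d₁) = 0.252614,  N(−d₂) = 0.306317
Put price V = K·e^{−rT}·N(−d₂) − S·N(−d₁) = 35.572917 − 32.220957 = 3.351960
φ(d₁) = (1/√(2π))·e^{−d₁²/2} = 0.319529
Θ = −S·φ(d₁)·σ/(2√T) + r·K·e^{−rT}·N(−d₂) = −1.404441 + 0.650984 = -0.753456

price = 3.351960
Θ = -0.753456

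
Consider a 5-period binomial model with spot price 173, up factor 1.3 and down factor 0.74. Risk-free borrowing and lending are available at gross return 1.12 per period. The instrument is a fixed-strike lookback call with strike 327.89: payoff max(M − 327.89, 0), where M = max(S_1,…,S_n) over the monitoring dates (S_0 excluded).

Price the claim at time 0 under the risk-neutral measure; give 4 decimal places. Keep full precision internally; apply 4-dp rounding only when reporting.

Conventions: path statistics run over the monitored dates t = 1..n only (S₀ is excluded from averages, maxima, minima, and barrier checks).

With p* = (R−d)/(u−d) = 0.6786, sum probability × payoff across the paths and divide by R^5.
Enumerate all 2^5 = 32 price paths (U = up ×1.3, D = down ×0.74); each path with k up-moves has probability p*^k·(1−p*)^(5−k).
DDDDD: M=128.0200, payoff=0.0000, prob=0.003431
UDDDD: M=224.9000, payoff=0.0000, prob=0.007243
DUDDD: M=166.4260, payoff=0.0000, prob=0.007243
UUDDD: M=292.3700, payoff=0.0000, prob=0.015291
DDUDD: M=128.0200, payoff=0.0000, prob=0.007243
UDUDD: M=224.9000, payoff=0.0000, prob=0.015291
DUUDD: M=216.3538, payoff=0.0000, prob=0.015291
UUUDD: M=380.0810, payoff=52.1910, prob=0.032282
DDDUD: M=128.0200, payoff=0.0000, prob=0.007243
UDDUD: M=224.9000, payoff=0.0000, prob=0.015291
DUDUD: M=166.4260, payoff=0.0000, prob=0.015291
UUDUD: M=292.3700, payoff=0.0000, prob=0.032282
DDUUD: M=160.1018, payoff=0.0000, prob=0.015291
UDUUD: M=281.2599, payoff=0.0000, prob=0.032282
DUUUD: M=281.2599, payoff=0.0000, prob=0.032282
UUUUD: M=494.1053, payoff=166.2153, prob=0.068150
DDDDU: M=128.0200, payoff=0.0000, prob=0.007243
UDDDU: M=224.9000, payoff=0.0000, prob=0.015291
DUDDU: M=166.4260, payoff=0.0000, prob=0.015291
UUDDU: M=292.3700, payoff=0.0000, prob=0.032282
DDUDU: M=128.0200, payoff=0.0000, prob=0.015291
UDUDU: M=224.9000, payoff=0.0000, prob=0.032282
DUUDU: M=216.3538, payoff=0.0000, prob=0.032282
UUUDU: M=380.0810, payoff=52.1910, prob=0.068150
DDDUU: M=128.0200, payoff=0.0000, prob=0.015291
UDDUU: M=224.9000, payoff=0.0000, prob=0.032282
DUDUU: M=208.1324, payoff=0.0000, prob=0.032282
UUDUU: M=365.6379, payoff=37.7479, prob=0.068150
DDUUU: M=208.1324, payoff=0.0000, prob=0.032282
UDUUU: M=365.6379, payoff=37.7479, prob=0.068150
DUUUU: M=365.6379, payoff=37.7479, prob=0.068150
UUUUU: M=642.3369, payoff=314.4469, prob=0.143873
Price = Σ prob·payoff / R^5 = 69.527076 / 1.762342 = 39.4515

price = 39.4515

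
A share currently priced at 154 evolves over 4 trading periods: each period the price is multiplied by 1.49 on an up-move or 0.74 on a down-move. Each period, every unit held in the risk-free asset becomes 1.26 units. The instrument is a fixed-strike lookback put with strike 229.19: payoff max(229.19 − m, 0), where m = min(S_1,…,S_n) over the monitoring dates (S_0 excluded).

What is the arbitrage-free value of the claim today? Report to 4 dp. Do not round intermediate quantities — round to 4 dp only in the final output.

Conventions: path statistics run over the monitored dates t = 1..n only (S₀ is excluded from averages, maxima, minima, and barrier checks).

price = 22.7639

Under the martingale measure an up-move has probability p* = 0.6933; value the claim as the probability-weighted average of per-path payoffs, discounted 4 periods at R = 1.26.
Enumerate all 2^4 = 16 price paths (U = up ×1.49, D = down ×0.74); each path with k up-moves has probability p*^k·(1−p*)^(4−k).
DDDD: m=46.1793, payoff=183.0107, prob=0.008844
UDDD: m=92.9827, payoff=136.2073, prob=0.019996
DUDD: m=92.9827, payoff=136.2073, prob=0.019996
UUDD: m=187.2219, payoff=41.9681, prob=0.045208
DDUD: m=84.3304, payoff=144.8596, prob=0.019996
UDUD: m=169.8004, payoff=59.3896, prob=0.045208
DUUD: m=113.9600, payoff=115.2300, prob=0.045208
UUUD: m=229.4600, payoff=0.0000, prob=0.102210
DDDU: m=62.4045, payoff=166.7855, prob=0.019996
UDDU: m=125.6523, payoff=103.5377, prob=0.045208
DUDU: m=113.9600, payoff=115.2300, prob=0.045208
UUDU: m=229.4600, payoff=0.0000, prob=0.102210
DDUU: m=84.3304, payoff=144.8596, prob=0.045208
UDUU: m=169.8004, payoff=59.3896, prob=0.102210
DUUU: m=113.9600, payoff=115.2300, prob=0.102210
UUUU: m=229.4600, payoff=0.0000, prob=0.231083
Price = Σ prob·payoff / R^4 = 57.375760 / 2.520474 = 22.7639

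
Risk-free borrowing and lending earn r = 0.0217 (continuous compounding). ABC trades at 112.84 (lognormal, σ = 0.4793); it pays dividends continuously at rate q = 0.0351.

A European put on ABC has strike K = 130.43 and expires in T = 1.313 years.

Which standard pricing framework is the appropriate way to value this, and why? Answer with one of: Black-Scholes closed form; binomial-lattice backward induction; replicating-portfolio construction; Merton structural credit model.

framework: Black-Scholes closed form

Key observation: the strike-130.43 put on ABC is European-exercise on a continuously-modelled lognormal underlying, so its value is a single closed-form evaluation.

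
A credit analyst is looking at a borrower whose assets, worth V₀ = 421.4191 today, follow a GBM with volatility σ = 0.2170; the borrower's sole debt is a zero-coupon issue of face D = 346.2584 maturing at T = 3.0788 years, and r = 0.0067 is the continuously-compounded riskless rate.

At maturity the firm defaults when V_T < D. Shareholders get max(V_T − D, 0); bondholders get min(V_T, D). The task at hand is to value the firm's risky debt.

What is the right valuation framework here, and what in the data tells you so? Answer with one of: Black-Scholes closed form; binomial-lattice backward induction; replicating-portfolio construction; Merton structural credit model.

framework: Merton structural credit model

Key observation: the asked-for credit quantity lives on the firm's capital structure — asset value, asset volatility, debt face 346.2584 — which is the structural model's domain.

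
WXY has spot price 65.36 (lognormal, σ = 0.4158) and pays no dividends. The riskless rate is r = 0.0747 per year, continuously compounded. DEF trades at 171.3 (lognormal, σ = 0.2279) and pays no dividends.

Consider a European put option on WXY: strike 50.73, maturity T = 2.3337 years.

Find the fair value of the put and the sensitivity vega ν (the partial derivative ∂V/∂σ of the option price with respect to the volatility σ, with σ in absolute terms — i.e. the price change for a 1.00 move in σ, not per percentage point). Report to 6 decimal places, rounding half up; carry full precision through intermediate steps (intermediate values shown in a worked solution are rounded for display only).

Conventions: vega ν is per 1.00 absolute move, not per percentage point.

σ√T = 0.4158·√2.3337 = 0.635195
d₁ = (ln(S/K) + (r+σ²/2)T) / (σ√T) = (ln(65.36/50.73) + (0.0747+0.4158²/2)·2.3337) / 0.635195 = (0.253393 + 0.376064) / 0.635195 = 0.990966
d₂ = d₁ − σ√T = 0.990966 − 0.635195 = 0.355771
e^{−rT} = 0.840022
N(−d₁) = 0.160851,  N(−d₂) = 0.361006
Put price V = K·e^{−rT}·N(−d₂) − S·N(−d₁) = 15.384018 − 10.513224 = 4.870793
φ(d₁) = (1/√(2π))·e^{−d₁²/2} = 0.244157
ν = S·φ(d₁)·√T = 24.378276

price = 4.870793
ν = 24.378276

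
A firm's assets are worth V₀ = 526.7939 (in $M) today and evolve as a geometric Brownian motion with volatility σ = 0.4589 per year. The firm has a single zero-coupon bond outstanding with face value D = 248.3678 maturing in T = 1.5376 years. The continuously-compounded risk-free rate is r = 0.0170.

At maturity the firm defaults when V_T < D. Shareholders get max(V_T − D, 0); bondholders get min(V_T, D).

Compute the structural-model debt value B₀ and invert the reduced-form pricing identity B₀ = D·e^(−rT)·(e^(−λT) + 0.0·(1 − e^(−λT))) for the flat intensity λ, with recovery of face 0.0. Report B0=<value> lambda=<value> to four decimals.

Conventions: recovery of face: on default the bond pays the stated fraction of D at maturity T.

B0=234.1813 lambda=0.0213

Apply the equity-as-call identities (strike 248.3678, horizon 1.5376 years):
d₁ = [ln(V₀/D) + (r + σ²/2)T] / (σ√T)
   = [ln(526.7939/248.3678) + (0.0170 + 0.5·0.4589²)·1.5376] / (0.4589·√1.5376)
   = [0.751899 + 0.188040] / 0.569036 = 1.651809
d₂ = d₁ − σ√T = 1.651809 − 0.569036 = 1.082773
N(d₁) = 0.950713,  N(d₂) = 0.860545,  e^(−rT) = 0.974199
E₀ = V₀·N(d₁) − D·e^(−rT)·N(d₂)
   = 526.7939·0.950713 − 248.3678·0.974199·0.860545 = 292.612566
B₀ = V₀ − E₀ = 526.7939 − 292.612566 = 234.181334
e^(−λT) = (B₀·e^(rT)/D − 0)/(1 − 0) = (234.1813·1.026484/248.3678 − 0)/1 = 0.96785218
λ = −ln(0.96785218)/1.5376 = 0.021251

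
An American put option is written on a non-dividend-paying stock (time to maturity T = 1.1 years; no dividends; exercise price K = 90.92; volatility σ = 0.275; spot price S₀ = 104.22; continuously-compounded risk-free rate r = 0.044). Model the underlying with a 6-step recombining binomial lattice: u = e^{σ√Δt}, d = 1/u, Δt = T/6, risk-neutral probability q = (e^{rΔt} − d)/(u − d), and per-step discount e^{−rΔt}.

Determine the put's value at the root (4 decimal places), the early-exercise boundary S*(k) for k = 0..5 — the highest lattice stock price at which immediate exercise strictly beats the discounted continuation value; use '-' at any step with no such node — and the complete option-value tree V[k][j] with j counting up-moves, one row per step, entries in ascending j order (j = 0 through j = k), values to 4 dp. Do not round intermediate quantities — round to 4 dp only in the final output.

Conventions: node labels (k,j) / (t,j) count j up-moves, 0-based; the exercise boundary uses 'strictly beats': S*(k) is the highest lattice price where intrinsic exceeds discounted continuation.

price = 4.8185
boundary = - - - - 65.0732 73.2047
tree:
4.8185
7.7421 2.0291
12.0692 3.6233 0.4984
18.1067 6.3427 1.0148 0.0000
25.8468 10.8076 2.0664 0.0000 0.0000
33.0752 17.7153 4.2076 0.0000 0.0000 0.0000
39.5006 25.8468 8.5676 0.0000 0.0000 0.0000 0.0000

Δt=0.18333, u=1.12496, d=0.88892, q=0.50491, disc=e^(-rΔt)=0.99197
k=6 terminal: V=max(K-S,0) → 39.5006 25.8468 8.5676 0.0000 0.0000 0.0000 0.0000
k=5: j=0 S=57.8448 intr=33.0752 cont=32.3447 V=33.0752[EX]; j=1 S=73.2047 intr=17.7153 cont=16.9848 V=17.7153[EX]; j=2 S=92.6432 intr=0.0000 cont=4.2076 V=4.2076[hold]; j=3 S=117.2434 intr=0.0000 cont=0.0000 V=0.0000[hold]; j=4 S=148.3758 intr=0.0000 cont=0.0000 V=0.0000[hold]; j=5 S=187.7749 intr=0.0000 cont=0.0000 V=0.0000[hold]  S*(5)=73.2047
k=4: j=0 S=65.0732 intr=25.8468 cont=25.1164 V=25.8468[EX]; j=1 S=82.3524 intr=8.5676 cont=10.8076 V=10.8076[hold]; j=2 S=104.2200 intr=0.0000 cont=2.0664 V=2.0664[hold]; j=3 S=131.8942 intr=0.0000 cont=0.0000 V=0.0000[hold]; j=4 S=166.9169 intr=0.0000 cont=0.0000 V=0.0000[hold]  S*(4)=65.0732
k=3: j=0 S=73.2047 intr=17.7153 cont=18.1067 V=18.1067[hold]; j=1 S=92.6432 intr=0.0000 cont=6.3427 V=6.3427[hold]; j=2 S=117.2434 intr=0.0000 cont=1.0148 V=1.0148[hold]; j=3 S=148.3758 intr=0.0000 cont=0.0000 V=0.0000[hold]  S*(3)=-
k=2: j=0 S=82.3524 intr=8.5676 cont=12.0692 V=12.0692[hold]; j=1 S=104.2200 intr=0.0000 cont=3.6233 V=3.6233[hold]; j=2 S=131.8942 intr=0.0000 cont=0.4984 V=0.4984[hold]  S*(2)=-
k=1: j=0 S=92.6432 intr=0.0000 cont=7.7421 V=7.7421[hold]; j=1 S=117.2434 intr=0.0000 cont=2.0291 V=2.0291[hold]  S*(1)=-
k=0: j=0 S=104.2200 intr=0.0000 cont=4.8185 V=4.8185[hold]  S*(0)=-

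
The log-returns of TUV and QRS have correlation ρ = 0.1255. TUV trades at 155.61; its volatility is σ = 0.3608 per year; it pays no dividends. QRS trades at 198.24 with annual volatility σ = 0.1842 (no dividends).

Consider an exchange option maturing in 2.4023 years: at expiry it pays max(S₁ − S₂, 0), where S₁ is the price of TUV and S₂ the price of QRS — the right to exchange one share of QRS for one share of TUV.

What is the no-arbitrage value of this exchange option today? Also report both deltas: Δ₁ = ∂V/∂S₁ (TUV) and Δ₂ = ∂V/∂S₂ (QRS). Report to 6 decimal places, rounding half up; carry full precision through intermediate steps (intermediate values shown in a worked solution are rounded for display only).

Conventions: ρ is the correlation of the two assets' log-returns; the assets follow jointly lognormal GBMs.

exchange price = 23.339056
Δ1 = 0.456482
Δ2 = -0.240588

σ_eff = √(σ₁² + σ₂² − 2ρσ₁σ₂) = √(0.3608² + 0.1842² − 2·0.1255·0.3608·0.1842) = 0.383960
d₁ = (ln(S₁/S₂) + (q₂ − q₁ + σ_eff²/2)T) / (σ_eff√T) = (ln(155.61/198.24) + (0.0 − 0.0 + 0.073712)·2.4023) / 0.595113 = -0.109300
d₂ = d₁ − σ_eff√T = -0.109300 − 0.595113 = -0.704413
N(d₁) = 0.456482,  N(d₂) = 0.240588
V = S₁·e^{−q₁T}·N(d₁) − S₂·e^{−q₂T}·N(d₂) = 71.033184 − 47.694128 = 23.339056
Key observation: r never enters — measured in units of QRS, the claim is a call on S₁/S₂ struck at 1, so only the dividend yields and σ_eff matter.
Δ₁ = e^{−q₁T}·N(d₁) = 0.456482;  Δ₂ = −e^{−q₂T}·N(d₂) = -0.240588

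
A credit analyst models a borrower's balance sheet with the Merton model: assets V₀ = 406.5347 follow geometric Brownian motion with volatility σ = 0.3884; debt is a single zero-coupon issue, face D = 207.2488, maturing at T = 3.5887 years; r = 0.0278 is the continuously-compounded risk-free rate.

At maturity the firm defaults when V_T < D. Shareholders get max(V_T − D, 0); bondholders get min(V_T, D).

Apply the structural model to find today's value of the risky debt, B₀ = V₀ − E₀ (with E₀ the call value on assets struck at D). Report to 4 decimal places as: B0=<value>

B0=172.8858

Work the structural quantities from V₀ = 406.5347 against face 207.2488:
d₁ = [ln(V₀/D) + (r + σ²/2)T] / (σ√T)
   = [ln(406.5347/207.2488) + (0.0278 + 0.5·0.3884²)·3.5887] / (0.3884·√3.5887)
   = [0.673749 + 0.370452] / 0.735780 = 1.419176
d₂ = d₁ − σ√T = 1.419176 − 0.735780 = 0.683396
N(d₁) = 0.922076,  N(d₂) = 0.752822,  e^(−rT) = 0.905049
E₀ = V₀·N(d₁) − D·e^(−rT)·N(d₂)
   = 406.5347·0.922076 − 207.2488·0.905049·0.752822 = 233.648881
B₀ = V₀ − E₀ = 406.5347 − 233.648881 = 172.885819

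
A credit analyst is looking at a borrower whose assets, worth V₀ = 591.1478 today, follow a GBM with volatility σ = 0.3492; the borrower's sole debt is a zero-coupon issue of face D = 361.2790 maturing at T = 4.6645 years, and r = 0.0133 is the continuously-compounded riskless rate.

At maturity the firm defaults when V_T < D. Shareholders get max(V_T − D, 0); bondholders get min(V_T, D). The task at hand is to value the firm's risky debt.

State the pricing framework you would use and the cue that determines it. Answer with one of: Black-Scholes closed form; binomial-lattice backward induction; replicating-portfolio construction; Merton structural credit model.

Key observation: the question is about default risk generated by asset-value dynamics against a debt face of 361.2790 — the structural framework prices exactly that.

framework: Merton structural credit model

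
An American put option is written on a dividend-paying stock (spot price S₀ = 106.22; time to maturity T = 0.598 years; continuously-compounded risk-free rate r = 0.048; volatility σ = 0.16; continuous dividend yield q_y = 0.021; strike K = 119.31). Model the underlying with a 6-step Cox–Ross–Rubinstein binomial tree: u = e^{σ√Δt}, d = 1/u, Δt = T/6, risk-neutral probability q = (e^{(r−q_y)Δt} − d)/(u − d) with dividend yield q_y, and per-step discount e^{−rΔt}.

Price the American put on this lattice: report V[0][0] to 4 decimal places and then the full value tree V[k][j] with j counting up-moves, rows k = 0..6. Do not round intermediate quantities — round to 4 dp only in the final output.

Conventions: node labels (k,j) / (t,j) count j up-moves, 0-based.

Δt=0.09967  u=1.05181  d=0.95074  q=0.51404  discount=0.99523
step 6 (expiry): payoffs max(K−S,0) = 40.8617 32.5224 23.2965 13.0900 1.7985 0.0000 0.0000
k=5: (k=5,j=0): S=82.5127, K−S=36.7973, hold=36.4004 ⇒ V=36.7973 exercise | (k=5,j=1): S=91.2841, K−S=28.0259, hold=27.6474 ⇒ V=28.0259 exercise | (k=5,j=2): S=100.9879, K−S=18.3221, hold=17.9639 ⇒ V=18.3221 exercise | (k=5,j=3): S=111.7232, K−S=7.5868, hold=7.2510 ⇒ V=7.5868 exercise | (k=5,j=4): S=123.5998, K−S=0.0000, hold=0.8698 ⇒ V=0.8698 continue | (k=5,j=5): S=136.7388, K−S=0.0000, hold=0.0000 ⇒ V=0.0000 continue
k=4: (k=4,j=0): S=86.7876, K−S=32.5224, hold=32.1344 ⇒ V=32.5224 exercise | (k=4,j=1): S=96.0135, K−S=23.2965, hold=22.9279 ⇒ V=23.2965 exercise | (k=4,j=2): S=106.2200, K−S=13.0900, hold=12.7427 ⇒ V=13.0900 exercise | (k=4,j=3): S=117.5115, K−S=1.7985, hold=4.1143 ⇒ V=4.1143 continue | (k=4,j=4): S=130.0034, K−S=0.0000, hold=0.4207 ⇒ V=0.4207 continue
k=3: (k=3,j=0): S=91.2841, K−S=28.0259, hold=27.6474 ⇒ V=28.0259 exercise | (k=3,j=1): S=100.9879, K−S=18.3221, hold=17.9639 ⇒ V=18.3221 exercise | (k=3,j=2): S=111.7232, K−S=7.5868, hold=8.4357 ⇒ V=8.4357 continue | (k=3,j=3): S=123.5998, K−S=0.0000, hold=2.2051 ⇒ V=2.2051 continue
k=2: (k=2,j=0): S=96.0135, K−S=23.2965, hold=22.9279 ⇒ V=23.2965 exercise | (k=2,j=1): S=106.2200, K−S=13.0900, hold=13.1770 ⇒ V=13.1770 continue | (k=2,j=2): S=117.5115, K−S=1.7985, hold=5.2080 ⇒ V=5.2080 continue
k=1: (k=1,j=0): S=100.9879, K−S=18.3221, hold=18.0084 ⇒ V=18.3221 exercise | (k=1,j=1): S=111.7232, K−S=7.5868, hold=9.0373 ⇒ V=9.0373 continue
k=0: (k=0,j=0): S=106.2200, K−S=13.0900, hold=13.4847 ⇒ V=13.4847 continue

price = 13.4847
tree:
13.4847
18.3221 9.0373
23.2965 13.1770 5.2080
28.0259 18.3221 8.4357 2.2051
32.5224 23.2965 13.0900 4.1143 0.4207
36.7973 28.0259 18.3221 7.5868 0.8698 0.0000
40.8617 32.5224 23.2965 13.0900 1.7985 0.0000 0.0000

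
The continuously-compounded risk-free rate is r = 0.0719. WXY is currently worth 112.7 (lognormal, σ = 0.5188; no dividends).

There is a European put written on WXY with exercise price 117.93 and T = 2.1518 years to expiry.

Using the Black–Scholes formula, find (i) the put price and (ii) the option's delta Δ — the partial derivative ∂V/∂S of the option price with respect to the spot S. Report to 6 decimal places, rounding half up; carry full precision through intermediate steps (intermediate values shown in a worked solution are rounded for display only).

price = 26.151623
Δ = -0.300068

σ√T = 0.5188·√2.1518 = 0.761028
d₁ = (ln(S/K) + (r+σ²/2)T) / (σ√T) = (ln(112.7/117.93) + (0.0719+0.5188²/2)·2.1518) / 0.761028 = (-0.045362 + 0.444297) / 0.761028 = 0.524205
d₂ = d₁ − σ√T = 0.524205 − 0.761028 = -0.236824
e^{−rT} = 0.856660
N(−d₁) = 0.300068,  N(−d₂) = 0.593603
Put price V = K·e^{−rT}·N(−d₂) − S·N(−d₁) = 59.969292 − 33.817669 = 26.151623
Δ = −N(−d₁) = -0.300068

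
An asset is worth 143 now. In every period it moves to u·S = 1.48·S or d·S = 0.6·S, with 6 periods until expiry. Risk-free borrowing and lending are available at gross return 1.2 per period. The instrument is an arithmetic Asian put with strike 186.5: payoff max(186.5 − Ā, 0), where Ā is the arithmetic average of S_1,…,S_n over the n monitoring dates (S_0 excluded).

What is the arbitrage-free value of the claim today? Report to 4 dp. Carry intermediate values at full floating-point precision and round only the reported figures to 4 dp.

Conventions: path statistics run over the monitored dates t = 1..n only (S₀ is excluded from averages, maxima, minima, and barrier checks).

Under the martingale measure an up-move has probability p* = 0.6818; value the claim as the probability-weighted average of per-path payoffs, discounted 6 periods at R = 1.2.
Enumerate all 2^6 = 64 price paths (U = up ×1.48, D = down ×0.6); each path with k up-moves has probability p*^k·(1−p*)^(6−k).
DDDDDD: Ā=34.0820, payoff=152.4180, prob=0.001038
UDDDDD: Ā=84.0691, payoff=102.4309, prob=0.002224
DUDDDD: Ā=63.0957, payoff=123.4043, prob=0.002224
UUDDDD: Ā=155.6361, payoff=30.8639, prob=0.004765
DDUDDD: Ā=50.5117, payoff=135.9883, prob=0.002224
UDUDDD: Ā=124.5956, payoff=61.9044, prob=0.004765
DUUDDD: Ā=103.6222, payoff=82.8778, prob=0.004765
UUUDDD: Ā=255.6015, payoff=0.0000, prob=0.010210
DDDUDD: Ā=42.9613, payoff=143.5387, prob=0.002224
UDDUDD: Ā=105.9713, payoff=80.5287, prob=0.004765
DUDUDD: Ā=84.9979, payoff=101.5021, prob=0.004765
UUDUDD: Ā=209.6615, payoff=0.0000, prob=0.010210
DDUUDD: Ā=72.4139, payoff=114.0861, prob=0.004765
UDUUDD: Ā=178.6210, payoff=7.8790, prob=0.010210
DUUUDD: Ā=157.6477, payoff=28.8523, prob=0.010210
UUUUDD: Ā=388.8642, payoff=0.0000, prob=0.021879
DDDDUD: Ā=38.4311, payoff=148.0689, prob=0.002224
UDDDUD: Ā=94.7967, payoff=91.7033, prob=0.004765
DUDDUD: Ā=73.8233, payoff=112.6767, prob=0.004765
UUDDUD: Ā=182.0975, payoff=4.4025, prob=0.010210
DDUDUD: Ā=61.2393, payoff=125.2607, prob=0.004765
UDUDUD: Ā=151.0570, payoff=35.4430, prob=0.010210
DUUDUD: Ā=130.0837, payoff=56.4163, prob=0.010210
UUUDUD: Ā=320.8731, payoff=0.0000, prob=0.021879
DDDUUD: Ā=53.6889, payoff=132.8111, prob=0.004765
UDDUUD: Ā=132.4327, payoff=54.0673, prob=0.010210
DUDUUD: Ā=111.4594, payoff=75.0406, prob=0.010210
UUDUUD: Ā=274.9331, payoff=0.0000, prob=0.021879
DDUUUD: Ā=98.8754, payoff=87.6246, prob=0.010210
UDUUUD: Ā=243.8925, payoff=0.0000, prob=0.021879
DUUUUD: Ā=222.9192, payoff=0.0000, prob=0.021879
UUUUUD: Ā=549.8674, payoff=0.0000, prob=0.046883
DDDDDU: Ā=35.7129, payoff=150.7871, prob=0.002224
UDDDDU: Ā=88.0919, payoff=98.4081, prob=0.004765
DUDDDU: Ā=67.1186, payoff=119.3814, prob=0.004765
UUDDDU: Ā=165.5591, payoff=20.9409, prob=0.010210
DDUDDU: Ā=54.5346, payoff=131.9654, prob=0.004765
UDUDDU: Ā=134.5186, payoff=51.9814, prob=0.010210
DUUDDU: Ā=113.5453, payoff=72.9547, prob=0.010210
UUUDDU: Ā=280.0783, payoff=0.0000, prob=0.021879
DDDUDU: Ā=46.9842, payoff=139.5158, prob=0.004765
UDDUDU: Ā=115.8943, payoff=70.6057, prob=0.010210
DUDUDU: Ā=94.9210, payoff=91.5790, prob=0.010210
UUDUDU: Ā=234.1384, payoff=0.0000, prob=0.021879
DDUUDU: Ā=82.3370, payoff=104.1630, prob=0.010210
UDUUDU: Ā=203.0978, payoff=0.0000, prob=0.021879
DUUUDU: Ā=182.1245, payoff=4.3755, prob=0.021879
UUUUDU: Ā=449.2404, payoff=0.0000, prob=0.046883
DDDDUU: Ā=42.4539, payoff=144.0461, prob=0.004765
UDDDUU: Ā=104.7197, payoff=81.7803, prob=0.010210
DUDDUU: Ā=83.7464, payoff=102.7536, prob=0.010210
UUDDUU: Ā=206.5744, payoff=0.0000, prob=0.021879
DDUDUU: Ā=71.1624, payoff=115.3376, prob=0.010210
UDUDUU: Ā=175.5338, payoff=10.9662, prob=0.021879
DUUDUU: Ā=154.5605, payoff=31.9395, prob=0.021879
UUUDUU: Ā=381.2492, payoff=0.0000, prob=0.046883
DDDUUU: Ā=63.6120, payoff=122.8880, prob=0.010210
UDDUUU: Ā=156.9095, payoff=29.5905, prob=0.021879
DUDUUU: Ā=135.9362, payoff=50.5638, prob=0.021879
UUDUUU: Ā=335.3092, payoff=0.0000, prob=0.046883
DDUUUU: Ā=123.3522, payoff=63.1478, prob=0.021879
UDUUUU: Ā=304.2687, payoff=0.0000, prob=0.046883
DUUUUU: Ā=283.2954, payoff=0.0000, prob=0.046883
UUUUUU: Ā=698.7953, payoff=0.0000, prob=0.100464
Price = Σ prob·payoff / R^6 = 25.681048 / 2.985984 = 8.6005

price = 8.6005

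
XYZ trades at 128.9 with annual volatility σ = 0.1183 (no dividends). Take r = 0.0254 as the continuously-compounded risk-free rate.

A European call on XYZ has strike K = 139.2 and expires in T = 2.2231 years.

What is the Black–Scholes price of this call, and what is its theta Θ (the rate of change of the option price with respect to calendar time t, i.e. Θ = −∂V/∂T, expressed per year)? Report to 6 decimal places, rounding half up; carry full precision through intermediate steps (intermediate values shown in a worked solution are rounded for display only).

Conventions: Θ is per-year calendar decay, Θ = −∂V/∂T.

price = 7.884271
Θ = -3.440110

σ√T = 0.1183·√2.2231 = 0.176386
d₁ = (ln(S/K) + (r+σ²/2)T) / (σ√T) = (ln(128.9/139.2) + (0.0254+0.1183²/2)·2.2231) / 0.176386 = (-0.076875 + 0.072023) / 0.176386 = -0.027508
d₂ = d₁ − σ√T = -0.027508 − 0.176386 = -0.203894
e^{−rT} = 0.945098
N(d₁) = 0.489027,  N(d₂) = 0.419218
Call price V = S·N(d₁) − K·e^{−rT}·N(d₂) = 63.035602 − 55.151331 = 7.884271
φ(d₁) = (1/√(2π))·e^{−d₁²/2} = 0.398791
Θ = −S·φ(d₁)·σ/(2√T) − r·K·e^{−rT}·N(d₂) = −2.039266 − 1.400844 = -3.440110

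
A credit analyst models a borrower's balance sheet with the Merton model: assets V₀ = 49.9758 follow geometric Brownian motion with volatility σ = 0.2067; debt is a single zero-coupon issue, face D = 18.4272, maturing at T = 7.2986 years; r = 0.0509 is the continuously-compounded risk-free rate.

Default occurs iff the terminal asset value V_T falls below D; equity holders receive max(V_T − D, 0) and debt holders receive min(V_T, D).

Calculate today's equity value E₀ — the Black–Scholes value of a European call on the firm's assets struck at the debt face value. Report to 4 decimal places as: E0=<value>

E0=37.2982

Equity is a call on the firm's assets struck at D = 18.4272:
d₁ = [ln(V₀/D) + (r + σ²/2)T] / (σ√T)
   = [ln(49.9758/18.4272) + (0.0509 + 0.5·0.2067²)·7.2986] / (0.2067·√7.2986)
   = [0.997711 + 0.527415] / 0.558419 = 2.731149
d₂ = d₁ − σ√T = 2.731149 − 0.558419 = 2.172730
N(d₁) = 0.996844,  N(d₂) = 0.985100,  e^(−rT) = 0.689700
E₀ = V₀·N(d₁) − D·e^(−rT)·N(d₂)
   = 49.9758·0.996844 − 18.4272·0.689700·0.985100 = 37.298226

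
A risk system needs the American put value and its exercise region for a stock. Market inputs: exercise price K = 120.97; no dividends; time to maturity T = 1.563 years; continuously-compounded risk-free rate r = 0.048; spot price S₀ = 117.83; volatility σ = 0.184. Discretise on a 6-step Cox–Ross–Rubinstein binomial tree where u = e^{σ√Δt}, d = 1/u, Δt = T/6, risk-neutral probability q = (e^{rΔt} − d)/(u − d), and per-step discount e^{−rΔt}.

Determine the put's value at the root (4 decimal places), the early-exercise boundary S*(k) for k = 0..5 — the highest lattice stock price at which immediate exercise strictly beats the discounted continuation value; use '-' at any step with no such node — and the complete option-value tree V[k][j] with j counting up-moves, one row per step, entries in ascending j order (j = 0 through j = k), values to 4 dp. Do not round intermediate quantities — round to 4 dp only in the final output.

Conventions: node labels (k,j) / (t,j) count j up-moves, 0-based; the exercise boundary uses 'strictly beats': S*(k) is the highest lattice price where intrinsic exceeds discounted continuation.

price = 9.2441
boundary = - - 97.6528 88.8995 97.6528 107.2680
tree:
9.2441
14.9585 4.6572
23.3172 8.2822 1.7195
32.0705 14.2371 3.4709 0.2878
40.0392 23.3172 6.9380 0.6384 0.0000
47.2936 32.0705 13.7020 1.4158 0.0000 0.0000
53.8978 40.0392 23.3172 3.1400 0.0000 0.0000 0.0000

Δt=0.26050, u=1.09846, d=0.91036, q=0.54343, disc=e^(-rΔt)=0.98757
k=6 terminal: V=max(K-S,0) → 53.8978 40.0392 23.3172 3.1400 0.0000 0.0000 0.0000
k=5: j=0 S=73.6764 intr=47.2936 cont=45.7904 V=47.2936[EX]; j=1 S=88.8995 intr=32.0705 cont=30.5673 V=32.0705[EX]; j=2 S=107.2680 intr=13.7020 cont=12.1988 V=13.7020[EX]; j=3 S=129.4319 intr=0.0000 cont=1.4158 V=1.4158[hold]; j=4 S=156.1753 intr=0.0000 cont=0.0000 V=0.0000[hold]; j=5 S=188.4445 intr=0.0000 cont=0.0000 V=0.0000[hold]  S*(5)=107.2680
k=4: j=0 S=80.9308 intr=40.0392 cont=38.5360 V=40.0392[EX]; j=1 S=97.6528 intr=23.3172 cont=21.8140 V=23.3172[EX]; j=2 S=117.8300 intr=3.1400 cont=6.9380 V=6.9380[hold]; j=3 S=142.1762 intr=0.0000 cont=0.6384 V=0.6384[hold]; j=4 S=171.5529 intr=0.0000 cont=0.0000 V=0.0000[hold]  S*(4)=97.6528
k=3: j=0 S=88.8995 intr=32.0705 cont=30.5673 V=32.0705[EX]; j=1 S=107.2680 intr=13.7020 cont=14.2371 V=14.2371[hold]; j=2 S=129.4319 intr=0.0000 cont=3.4709 V=3.4709[hold]; j=3 S=156.1753 intr=0.0000 cont=0.2878 V=0.2878[hold]  S*(3)=88.8995
k=2: j=0 S=97.6528 intr=23.3172 cont=22.1012 V=23.3172[EX]; j=1 S=117.8300 intr=3.1400 cont=8.2822 V=8.2822[hold]; j=2 S=142.1762 intr=0.0000 cont=1.7195 V=1.7195[hold]  S*(2)=97.6528
k=1: j=0 S=107.2680 intr=13.7020 cont=14.9585 V=14.9585[hold]; j=1 S=129.4319 intr=0.0000 cont=4.6572 V=4.6572[hold]  S*(1)=-
k=0: j=0 S=117.8300 intr=3.1400 cont=9.2441 V=9.2441[hold]  S*(0)=-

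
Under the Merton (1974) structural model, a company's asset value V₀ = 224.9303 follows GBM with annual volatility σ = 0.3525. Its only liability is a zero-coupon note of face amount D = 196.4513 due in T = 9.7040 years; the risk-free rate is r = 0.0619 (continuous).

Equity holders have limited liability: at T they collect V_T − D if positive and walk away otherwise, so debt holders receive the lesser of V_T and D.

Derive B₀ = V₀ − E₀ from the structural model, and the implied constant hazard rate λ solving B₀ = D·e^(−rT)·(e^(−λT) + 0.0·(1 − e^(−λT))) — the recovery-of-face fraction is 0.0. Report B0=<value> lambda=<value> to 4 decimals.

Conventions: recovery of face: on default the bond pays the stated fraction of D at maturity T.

B0=84.1178 lambda=0.0255

With assets at 224.9303 and a single debt payment of 196.4513 at 9.7040 years:
d₁ = [ln(V₀/D) + (r + σ²/2)T] / (σ√T)
   = [ln(224.9303/196.4513) + (0.0619 + 0.5·0.3525²)·9.7040] / (0.3525·√9.7040)
   = [0.135376 + 1.203569] / 1.098081 = 1.219349
d₂ = d₁ − σ√T = 1.219349 − 1.098081 = 0.121268
N(d₁) = 0.888644,  N(d₂) = 0.548261,  e^(−rT) = 0.548440
E₀ = V₀·N(d₁) − D·e^(−rT)·N(d₂)
   = 224.9303·0.888644 − 196.4513·0.548440·0.548261 = 140.812457
B₀ = V₀ − E₀ = 224.9303 − 140.812457 = 84.117843
e^(−λT) = (B₀·e^(rT)/D − 0)/(1 − 0) = (84.1178·1.823354/196.4513 − 0)/1 = 0.78073557
λ = −ln(0.78073557)/9.7040 = 0.025507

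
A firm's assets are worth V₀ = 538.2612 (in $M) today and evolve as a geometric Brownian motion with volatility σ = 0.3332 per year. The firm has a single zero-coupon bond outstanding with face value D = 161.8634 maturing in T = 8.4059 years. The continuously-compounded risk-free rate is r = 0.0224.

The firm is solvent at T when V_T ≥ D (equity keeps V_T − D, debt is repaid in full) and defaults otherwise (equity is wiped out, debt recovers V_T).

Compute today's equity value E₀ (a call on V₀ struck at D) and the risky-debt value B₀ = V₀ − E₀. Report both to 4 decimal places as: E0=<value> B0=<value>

Work the structural quantities from V₀ = 538.2612 against face 161.8634:
d₁ = [ln(V₀/D) + (r + σ²/2)T] / (σ√T)
   = [ln(538.2612/161.8634) + (0.0224 + 0.5·0.3332²)·8.4059] / (0.3332·√8.4059)
   = [1.201591 + 0.654913] / 0.966044 = 1.921759
d₂ = d₁ − σ√T = 1.921759 − 0.966044 = 0.955714
N(d₁) = 0.972682,  N(d₂) = 0.830392,  e^(−rT) = 0.828373
E₀ = V₀·N(d₁) − D·e^(−rT)·N(d₂)
   = 538.2612·0.972682 − 161.8634·0.828373·0.830392 = 412.215359
B₀ = V₀ − E₀ = 538.2612 − 412.215359 = 126.045841

E0=412.2154 B0=126.0458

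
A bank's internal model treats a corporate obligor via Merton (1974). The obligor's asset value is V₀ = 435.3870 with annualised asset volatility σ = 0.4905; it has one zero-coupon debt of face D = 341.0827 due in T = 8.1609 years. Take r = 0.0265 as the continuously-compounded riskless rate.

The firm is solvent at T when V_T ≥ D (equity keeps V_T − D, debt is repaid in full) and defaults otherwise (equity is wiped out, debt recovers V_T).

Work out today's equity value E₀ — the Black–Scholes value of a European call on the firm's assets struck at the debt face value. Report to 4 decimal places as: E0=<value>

Equity is a call on the firm's assets struck at D = 341.0827:
d₁ = [ln(V₀/D) + (r + σ²/2)T] / (σ√T)
   = [ln(435.3870/341.0827) + (0.0265 + 0.5·0.4905²)·8.1609] / (0.4905·√8.1609)
   = [0.244110 + 1.197980] / 1.401226 = 1.029164
d₂ = d₁ − σ√T = 1.029164 − 1.401226 = -0.372062
N(d₁) = 0.848299,  N(d₂) = 0.354923,  e^(−rT) = 0.805523
E₀ = V₀·N(d₁) − D·e^(−rT)·N(d₂)
   = 435.3870·0.848299 − 341.0827·0.805523·0.354923 = 271.823031

E0=271.8230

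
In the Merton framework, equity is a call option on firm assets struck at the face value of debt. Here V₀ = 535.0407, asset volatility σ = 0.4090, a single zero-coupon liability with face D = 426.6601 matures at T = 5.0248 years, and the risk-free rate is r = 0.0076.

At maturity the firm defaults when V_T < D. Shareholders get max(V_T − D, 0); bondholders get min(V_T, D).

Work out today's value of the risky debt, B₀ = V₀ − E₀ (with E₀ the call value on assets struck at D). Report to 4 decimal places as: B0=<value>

B0=299.3868

With assets at 535.0407 and a single debt payment of 426.6601 at 5.0248 years:
d₁ = [ln(V₀/D) + (r + σ²/2)T] / (σ√T)
   = [ln(535.0407/426.6601) + (0.0076 + 0.5·0.4090²)·5.0248] / (0.4090·√5.0248)
   = [0.226355 + 0.458465] / 0.916817 = 0.746954
d₂ = d₁ − σ√T = 0.746954 − 0.916817 = -0.169863
N(d₁) = 0.772454,  N(d₂) = 0.432559,  e^(−rT) = 0.962532
E₀ = V₀·N(d₁) − D·e^(−rT)·N(d₂)
   = 535.0407·0.772454 − 426.6601·0.962532·0.432559 = 235.653904
B₀ = V₀ − E₀ = 535.0407 − 235.653904 = 299.386796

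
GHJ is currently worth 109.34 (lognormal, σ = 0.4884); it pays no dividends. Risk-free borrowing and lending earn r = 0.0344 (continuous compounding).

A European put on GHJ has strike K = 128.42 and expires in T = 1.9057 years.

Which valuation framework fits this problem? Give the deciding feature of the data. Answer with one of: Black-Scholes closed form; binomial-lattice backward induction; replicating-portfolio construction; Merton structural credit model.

framework: Black-Scholes closed form

Key observation: a European-exercise option on GHJ struck at 128.42 — a GBM underlying with constant parameters — admits an analytic price: the data contain no early exercise, no discrete tree, no debt structure.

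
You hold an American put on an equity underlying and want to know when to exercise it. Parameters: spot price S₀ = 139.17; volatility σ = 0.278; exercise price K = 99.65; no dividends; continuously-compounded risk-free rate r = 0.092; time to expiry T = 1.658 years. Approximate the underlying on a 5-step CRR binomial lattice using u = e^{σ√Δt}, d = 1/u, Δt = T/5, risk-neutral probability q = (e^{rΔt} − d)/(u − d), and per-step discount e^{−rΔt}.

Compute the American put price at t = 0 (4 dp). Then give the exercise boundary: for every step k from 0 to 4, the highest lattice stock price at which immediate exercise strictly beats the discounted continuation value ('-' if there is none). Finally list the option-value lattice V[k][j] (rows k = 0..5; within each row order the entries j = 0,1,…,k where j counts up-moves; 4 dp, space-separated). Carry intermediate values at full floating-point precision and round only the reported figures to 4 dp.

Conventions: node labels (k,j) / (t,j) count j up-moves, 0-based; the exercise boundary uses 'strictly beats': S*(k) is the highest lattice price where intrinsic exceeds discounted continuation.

price = 1.9041
boundary = - - - - 73.3582
tree:
1.9041
3.8426 0.4646
7.5762 1.0798 0.0000
14.4603 2.5096 0.0000 0.0000
26.2918 5.8327 0.0000 0.0000 0.0000
37.1436 13.5560 0.0000 0.0000 0.0000 0.0000

params: Δt=0.33160 u=1.17361 d=0.85207 q=0.55640 e^(-rΔt)=0.96995
t_5 payoffs: 37.1436 13.5560 0.0000 0.0000 0.0000 0.0000
t_4: node(4,0) S=73.3582 payoff=26.2918 vs cont=23.2977 → 26.2918 [stop]  node(4,1) S=101.0409 payoff=0.0000 vs cont=5.8327 → 5.8327 [wait]  node(4,2) S=139.1700 payoff=0.0000 vs cont=0.0000 → 0.0000 [wait]  node(4,3) S=191.6877 payoff=0.0000 vs cont=0.0000 → 0.0000 [wait]  node(4,4) S=264.0235 payoff=0.0000 vs cont=0.0000 → 0.0000 [wait]  ⇒ S*(4)=73.3582
t_3: node(3,0) S=86.0940 payoff=13.5560 vs cont=14.4603 → 14.4603 [wait]  node(3,1) S=118.5827 payoff=0.0000 vs cont=2.5096 → 2.5096 [wait]  node(3,2) S=163.3315 payoff=0.0000 vs cont=0.0000 → 0.0000 [wait]  node(3,3) S=224.9668 payoff=0.0000 vs cont=0.0000 → 0.0000 [wait]  ⇒ S*(3)=-
t_2: node(2,0) S=101.0409 payoff=0.0000 vs cont=7.5762 → 7.5762 [wait]  node(2,1) S=139.1700 payoff=0.0000 vs cont=1.0798 → 1.0798 [wait]  node(2,2) S=191.6877 payoff=0.0000 vs cont=0.0000 → 0.0000 [wait]  ⇒ S*(2)=-
t_1: node(1,0) S=118.5827 payoff=0.0000 vs cont=3.8426 → 3.8426 [wait]  node(1,1) S=163.3315 payoff=0.0000 vs cont=0.4646 → 0.4646 [wait]  ⇒ S*(1)=-
t_0: node(0,0) S=139.1700 payoff=0.0000 vs cont=1.9041 → 1.9041 [wait]  ⇒ S*(0)=-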